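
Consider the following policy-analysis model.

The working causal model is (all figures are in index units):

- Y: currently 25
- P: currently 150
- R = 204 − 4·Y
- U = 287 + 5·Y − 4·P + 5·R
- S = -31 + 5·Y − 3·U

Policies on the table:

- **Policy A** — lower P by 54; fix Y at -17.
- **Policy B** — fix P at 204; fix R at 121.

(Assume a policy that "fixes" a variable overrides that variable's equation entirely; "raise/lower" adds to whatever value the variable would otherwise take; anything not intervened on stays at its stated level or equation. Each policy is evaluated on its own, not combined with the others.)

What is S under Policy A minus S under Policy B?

Policy A (P − 54, Y := -17):
  Y = -17
  P = 150 − 54 = 96
  R = 204 − 4·(-17) = 272
  U = 287 + 5·(-17) − 4·96 + 5·272 = 1178
  S = -31 + 5·(-17) − 3·1178 = -3650
Policy B (P := 204, R := 121):
  Y = 25
  P = 204
  R = 121
  U = 287 + 5·25 − 4·204 + 5·121 = 201
  S = -31 + 5·25 − 3·201 = -509
S: -3650 − (-509) = -3141

-3141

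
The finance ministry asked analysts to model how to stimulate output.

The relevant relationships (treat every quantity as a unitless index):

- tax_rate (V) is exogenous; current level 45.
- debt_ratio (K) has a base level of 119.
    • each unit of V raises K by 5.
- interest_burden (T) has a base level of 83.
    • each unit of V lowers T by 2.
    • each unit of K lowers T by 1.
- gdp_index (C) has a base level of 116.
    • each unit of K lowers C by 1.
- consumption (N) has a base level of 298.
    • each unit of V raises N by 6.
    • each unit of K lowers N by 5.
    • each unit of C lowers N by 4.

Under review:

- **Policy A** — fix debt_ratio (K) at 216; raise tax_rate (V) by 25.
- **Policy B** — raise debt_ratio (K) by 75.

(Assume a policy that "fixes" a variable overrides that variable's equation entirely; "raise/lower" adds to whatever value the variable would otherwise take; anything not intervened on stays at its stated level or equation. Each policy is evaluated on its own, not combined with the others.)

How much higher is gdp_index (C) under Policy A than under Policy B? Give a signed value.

203

Policy A (K := 216, V + 25):
  V = 45 + 25 = 70
  K = 216
  C = 116 − 216 = -100
Policy B (K + 75):
  V = 45
  K = 119 + 5·45 (+75 from intervention) = 419
  C = 116 − 419 = -303
C: -100 − (-303) = 203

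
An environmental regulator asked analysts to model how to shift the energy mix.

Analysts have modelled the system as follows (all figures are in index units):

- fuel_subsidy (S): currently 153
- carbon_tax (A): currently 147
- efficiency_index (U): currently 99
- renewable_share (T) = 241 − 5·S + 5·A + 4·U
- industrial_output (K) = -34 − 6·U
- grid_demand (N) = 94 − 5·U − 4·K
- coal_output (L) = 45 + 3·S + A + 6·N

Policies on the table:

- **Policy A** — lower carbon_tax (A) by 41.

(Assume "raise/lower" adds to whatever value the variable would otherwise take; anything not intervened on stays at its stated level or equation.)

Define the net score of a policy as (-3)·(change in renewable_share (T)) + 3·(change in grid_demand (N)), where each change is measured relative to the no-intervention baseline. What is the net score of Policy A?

615

Baseline:
  S = 153
  A = 147
  U = 99
  T = 241 − 5·153 + 5·147 + 4·99 = 607
  K = -34 − 6·99 = -628
  N = 94 − 5·99 − 4·(-628) = 2111
Policy A (A − 41):
  S = 153
  A = 147 − 41 = 106
  U = 99
  T = 241 − 5·153 + 5·106 + 4·99 = 402
  K = -34 − 6·99 = -628
  N = 94 − 5·99 − 4·(-628) = 2111
ΔT = 402 − 607 = -205; ΔN = 2111 − 2111 = 0
Score = (-3)·(-205) + 3·0 = 615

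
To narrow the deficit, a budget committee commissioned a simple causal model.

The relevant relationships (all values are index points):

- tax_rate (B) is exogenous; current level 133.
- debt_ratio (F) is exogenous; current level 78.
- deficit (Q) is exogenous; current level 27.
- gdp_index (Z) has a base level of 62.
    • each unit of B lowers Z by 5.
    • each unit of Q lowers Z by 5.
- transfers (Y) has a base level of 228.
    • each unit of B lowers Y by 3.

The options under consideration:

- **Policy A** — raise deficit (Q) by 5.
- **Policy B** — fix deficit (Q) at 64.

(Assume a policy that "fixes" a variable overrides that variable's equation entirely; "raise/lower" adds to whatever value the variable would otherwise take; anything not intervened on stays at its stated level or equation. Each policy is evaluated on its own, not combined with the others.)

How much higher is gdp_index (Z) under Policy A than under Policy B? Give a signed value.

160

Policy A (Q + 5):
  B = 133
  Q = 27 + 5 = 32
  Z = 62 − 5·133 − 5·32 = -763
Policy B (Q := 64):
  B = 133
  Q = 64
  Z = 62 − 5·133 − 5·64 = -923
Z: -763 − (-923) = 160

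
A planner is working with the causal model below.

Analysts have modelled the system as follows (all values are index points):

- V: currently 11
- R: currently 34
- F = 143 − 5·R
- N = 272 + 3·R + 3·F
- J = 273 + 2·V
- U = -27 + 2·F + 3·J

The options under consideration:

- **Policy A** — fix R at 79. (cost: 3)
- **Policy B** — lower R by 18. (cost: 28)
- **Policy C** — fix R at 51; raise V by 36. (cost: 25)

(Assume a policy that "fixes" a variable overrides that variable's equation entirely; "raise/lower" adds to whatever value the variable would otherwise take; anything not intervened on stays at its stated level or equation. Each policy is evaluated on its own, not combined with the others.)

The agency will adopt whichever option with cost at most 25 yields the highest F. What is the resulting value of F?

Policy A (R := 79):
  R = 79
  F = 143 − 5·79 = -252
Policy C (R := 51, V + 36):
  R = 51
  F = 143 − 5·51 = -112
Comparing — Policy A: F=-252, Policy C: F=-112. Highest is -112 (Policy C).

-112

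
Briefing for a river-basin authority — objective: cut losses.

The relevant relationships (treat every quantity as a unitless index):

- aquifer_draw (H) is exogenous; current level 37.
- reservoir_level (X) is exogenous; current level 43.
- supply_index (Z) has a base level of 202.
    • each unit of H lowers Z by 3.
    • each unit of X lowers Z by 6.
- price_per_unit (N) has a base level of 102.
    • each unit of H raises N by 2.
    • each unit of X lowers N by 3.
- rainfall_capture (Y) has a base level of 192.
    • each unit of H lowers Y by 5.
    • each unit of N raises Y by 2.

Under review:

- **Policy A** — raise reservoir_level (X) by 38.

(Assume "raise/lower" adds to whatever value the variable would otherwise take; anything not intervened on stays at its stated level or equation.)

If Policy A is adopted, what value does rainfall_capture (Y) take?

-127

Policy A (X + 38):
  H = 37
  X = 43 + 38 = 81
  N = 102 + 2·37 − 3·81 = -67
  Y = 192 − 5·37 + 2·(-67) = -127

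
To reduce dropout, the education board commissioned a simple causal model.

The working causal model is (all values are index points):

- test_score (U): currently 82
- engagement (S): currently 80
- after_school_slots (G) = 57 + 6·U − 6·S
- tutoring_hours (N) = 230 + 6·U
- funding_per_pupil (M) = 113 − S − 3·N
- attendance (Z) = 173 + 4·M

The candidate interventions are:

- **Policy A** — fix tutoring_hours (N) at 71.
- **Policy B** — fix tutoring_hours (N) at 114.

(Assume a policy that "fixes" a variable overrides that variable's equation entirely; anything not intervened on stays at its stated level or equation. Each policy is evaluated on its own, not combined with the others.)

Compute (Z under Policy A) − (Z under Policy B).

516

Policy A (N := 71):
  U = 82
  S = 80
  N = 71
  M = 113 − 80 − 3·71 = -180
  Z = 173 + 4·(-180) = -547
Policy B (N := 114):
  U = 82
  S = 80
  N = 114
  M = 113 − 80 − 3·114 = -309
  Z = 173 + 4·(-309) = -1063
Z: -547 − (-1063) = 516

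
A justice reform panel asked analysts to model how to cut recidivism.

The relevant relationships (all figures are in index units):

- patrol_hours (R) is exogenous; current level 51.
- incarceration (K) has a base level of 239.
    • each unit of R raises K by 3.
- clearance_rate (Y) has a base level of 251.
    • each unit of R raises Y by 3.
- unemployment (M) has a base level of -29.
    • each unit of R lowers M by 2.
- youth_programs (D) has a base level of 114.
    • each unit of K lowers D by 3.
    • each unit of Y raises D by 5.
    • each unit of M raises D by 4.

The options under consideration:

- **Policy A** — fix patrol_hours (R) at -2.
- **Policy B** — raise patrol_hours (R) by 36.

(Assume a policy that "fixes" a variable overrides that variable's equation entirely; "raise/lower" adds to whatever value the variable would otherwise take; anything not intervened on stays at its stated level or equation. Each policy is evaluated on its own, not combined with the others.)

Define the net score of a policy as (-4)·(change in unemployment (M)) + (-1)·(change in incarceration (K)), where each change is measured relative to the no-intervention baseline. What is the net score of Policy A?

Baseline:
  R = 51
  K = 239 + 3·51 = 392
  M = -29 − 2·51 = -131
Policy A (R := -2):
  R = -2
  K = 239 + 3·(-2) = 233
  M = -29 − 2·(-2) = -25
ΔM = -25 − (-131) = 106; ΔK = 233 − 392 = -159
Score = (-4)·106 + (-1)·(-159) = -265

-265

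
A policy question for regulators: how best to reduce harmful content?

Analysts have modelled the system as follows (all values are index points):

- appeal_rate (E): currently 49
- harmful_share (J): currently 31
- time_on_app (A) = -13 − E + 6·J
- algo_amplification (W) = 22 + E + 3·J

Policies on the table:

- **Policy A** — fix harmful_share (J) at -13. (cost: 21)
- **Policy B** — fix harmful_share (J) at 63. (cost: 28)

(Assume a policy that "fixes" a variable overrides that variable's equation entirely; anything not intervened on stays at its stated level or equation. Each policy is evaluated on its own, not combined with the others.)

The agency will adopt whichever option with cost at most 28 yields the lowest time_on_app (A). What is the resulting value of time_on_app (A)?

-140

Policy A (J := -13):
  E = 49
  J = -13
  A = -13 − 49 + 6·(-13) = -140
Policy B (J := 63):
  E = 49
  J = 63
  A = -13 − 49 + 6·63 = 316
Comparing — Policy A: A=-140, Policy B: A=316. Lowest is -140 (Policy A).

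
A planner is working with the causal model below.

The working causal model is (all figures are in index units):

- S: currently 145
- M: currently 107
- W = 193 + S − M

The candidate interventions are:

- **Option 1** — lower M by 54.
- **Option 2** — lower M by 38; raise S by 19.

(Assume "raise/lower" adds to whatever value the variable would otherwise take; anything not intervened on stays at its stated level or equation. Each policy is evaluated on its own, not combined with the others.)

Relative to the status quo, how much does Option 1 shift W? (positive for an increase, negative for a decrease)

54

Baseline:
  S = 145
  M = 107
  W = 193 + 145 − 107 = 231
Option 1 (M − 54):
  S = 145
  M = 107 − 54 = 53
  W = 193 + 145 − 53 = 285
Change in W: 285 − 231 = 54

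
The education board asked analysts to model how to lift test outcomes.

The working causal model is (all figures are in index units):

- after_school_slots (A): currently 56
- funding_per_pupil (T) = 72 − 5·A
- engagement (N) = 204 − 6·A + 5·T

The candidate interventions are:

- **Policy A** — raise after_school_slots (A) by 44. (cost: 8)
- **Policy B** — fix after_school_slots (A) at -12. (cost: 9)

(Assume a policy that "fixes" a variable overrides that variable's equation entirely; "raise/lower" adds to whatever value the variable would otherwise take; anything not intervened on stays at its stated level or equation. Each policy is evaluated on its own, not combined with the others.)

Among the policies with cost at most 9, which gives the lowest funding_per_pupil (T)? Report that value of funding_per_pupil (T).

Policy A (A + 44):
  A = 56 + 44 = 100
  T = 72 − 5·100 = -428
Policy B (A := -12):
  A = -12
  T = 72 − 5·(-12) = 132
Comparing — Policy A: T=-428, Policy B: T=132. Lowest is -428 (Policy A).

-428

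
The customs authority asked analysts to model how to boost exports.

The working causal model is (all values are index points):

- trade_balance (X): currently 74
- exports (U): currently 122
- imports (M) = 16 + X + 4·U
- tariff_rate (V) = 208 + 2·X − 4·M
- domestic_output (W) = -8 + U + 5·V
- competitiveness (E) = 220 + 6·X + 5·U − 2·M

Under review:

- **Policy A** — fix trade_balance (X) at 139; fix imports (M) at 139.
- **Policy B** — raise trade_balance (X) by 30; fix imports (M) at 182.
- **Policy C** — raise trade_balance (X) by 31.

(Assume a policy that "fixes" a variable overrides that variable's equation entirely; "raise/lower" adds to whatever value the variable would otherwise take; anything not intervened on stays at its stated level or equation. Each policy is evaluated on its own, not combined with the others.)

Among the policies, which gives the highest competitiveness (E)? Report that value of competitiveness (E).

1386

Policy A (X := 139, M := 139):
  X = 139
  U = 122
  M = 139
  E = 220 + 6·139 + 5·122 − 2·139 = 1386
Policy B (X + 30, M := 182):
  X = 74 + 30 = 104
  U = 122
  M = 182
  E = 220 + 6·104 + 5·122 − 2·182 = 1090
Policy C (X + 31):
  X = 74 + 31 = 105
  U = 122
  M = 16 + 105 + 4·122 = 609
  E = 220 + 6·105 + 5·122 − 2·609 = 242
Comparing — Policy A: E=1386, Policy B: E=1090, Policy C: E=242. Highest is 1386 (Policy A).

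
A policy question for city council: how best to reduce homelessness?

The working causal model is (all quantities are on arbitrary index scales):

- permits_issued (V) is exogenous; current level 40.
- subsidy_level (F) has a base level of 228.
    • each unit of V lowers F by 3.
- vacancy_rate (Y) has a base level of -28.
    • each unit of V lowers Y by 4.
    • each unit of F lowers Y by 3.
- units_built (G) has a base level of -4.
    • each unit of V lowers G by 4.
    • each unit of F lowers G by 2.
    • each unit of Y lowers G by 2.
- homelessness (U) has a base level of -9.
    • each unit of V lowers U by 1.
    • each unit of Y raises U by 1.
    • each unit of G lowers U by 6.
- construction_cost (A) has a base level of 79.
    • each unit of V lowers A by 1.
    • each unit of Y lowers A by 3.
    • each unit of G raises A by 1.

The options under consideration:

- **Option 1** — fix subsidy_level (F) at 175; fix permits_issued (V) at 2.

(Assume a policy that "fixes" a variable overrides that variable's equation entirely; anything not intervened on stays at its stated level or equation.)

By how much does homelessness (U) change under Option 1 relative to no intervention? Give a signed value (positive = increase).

-707

Baseline:
  V = 40
  F = 228 − 3·40 = 108
  Y = -28 − 4·40 − 3·108 = -512
  G = -4 − 4·40 − 2·108 − 2·(-512) = 644
  U = -9 − 40 + (-512) − 6·644 = -4425
Option 1 (F := 175, V := 2):
  V = 2
  F = 175
  Y = -28 − 4·2 − 3·175 = -561
  G = -4 − 4·2 − 2·175 − 2·(-561) = 760
  U = -9 − 2 + (-561) − 6·760 = -5132
Change in U: -5132 − (-4425) = -707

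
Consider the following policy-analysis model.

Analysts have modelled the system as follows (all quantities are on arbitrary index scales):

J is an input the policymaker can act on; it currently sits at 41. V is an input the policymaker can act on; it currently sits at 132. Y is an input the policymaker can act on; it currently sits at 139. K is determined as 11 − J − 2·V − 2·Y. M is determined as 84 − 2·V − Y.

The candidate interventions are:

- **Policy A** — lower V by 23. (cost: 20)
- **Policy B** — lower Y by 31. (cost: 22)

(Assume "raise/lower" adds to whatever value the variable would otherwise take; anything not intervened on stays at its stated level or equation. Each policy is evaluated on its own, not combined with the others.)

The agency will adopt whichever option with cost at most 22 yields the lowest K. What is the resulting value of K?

Policy A (V − 23):
  J = 41
  V = 132 − 23 = 109
  Y = 139
  K = 11 − 41 − 2·109 − 2·139 = -526
Policy B (Y − 31):
  J = 41
  V = 132
  Y = 139 − 31 = 108
  K = 11 − 41 − 2·132 − 2·108 = -510
Comparing — Policy A: K=-526, Policy B: K=-510. Lowest is -526 (Policy A).

-526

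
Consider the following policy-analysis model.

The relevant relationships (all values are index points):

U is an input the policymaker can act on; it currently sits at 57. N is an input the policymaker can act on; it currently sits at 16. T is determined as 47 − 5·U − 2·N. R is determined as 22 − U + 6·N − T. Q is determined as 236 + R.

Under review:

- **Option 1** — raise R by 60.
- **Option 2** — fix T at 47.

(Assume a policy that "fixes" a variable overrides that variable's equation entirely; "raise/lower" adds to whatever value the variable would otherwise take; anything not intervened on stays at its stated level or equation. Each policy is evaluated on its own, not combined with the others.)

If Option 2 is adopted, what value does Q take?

250

Option 2 (T := 47):
  U = 57
  N = 16
  T = 47
  R = 22 − 57 + 6·16 − 47 = 14
  Q = 236 + 14 = 250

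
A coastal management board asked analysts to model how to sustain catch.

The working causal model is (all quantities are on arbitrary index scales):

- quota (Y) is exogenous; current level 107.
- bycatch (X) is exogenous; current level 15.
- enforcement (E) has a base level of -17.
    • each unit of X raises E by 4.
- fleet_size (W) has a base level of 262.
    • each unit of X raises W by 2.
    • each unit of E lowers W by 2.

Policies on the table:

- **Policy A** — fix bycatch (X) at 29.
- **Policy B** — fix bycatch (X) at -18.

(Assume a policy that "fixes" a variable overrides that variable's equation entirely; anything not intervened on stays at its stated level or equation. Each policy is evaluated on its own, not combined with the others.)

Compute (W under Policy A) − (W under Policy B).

Policy A (X := 29):
  X = 29
  E = -17 + 4·29 = 99
  W = 262 + 2·29 − 2·99 = 122
Policy B (X := -18):
  X = -18
  E = -17 + 4·(-18) = -89
  W = 262 + 2·(-18) − 2·(-89) = 404
W: 122 − 404 = -282

-282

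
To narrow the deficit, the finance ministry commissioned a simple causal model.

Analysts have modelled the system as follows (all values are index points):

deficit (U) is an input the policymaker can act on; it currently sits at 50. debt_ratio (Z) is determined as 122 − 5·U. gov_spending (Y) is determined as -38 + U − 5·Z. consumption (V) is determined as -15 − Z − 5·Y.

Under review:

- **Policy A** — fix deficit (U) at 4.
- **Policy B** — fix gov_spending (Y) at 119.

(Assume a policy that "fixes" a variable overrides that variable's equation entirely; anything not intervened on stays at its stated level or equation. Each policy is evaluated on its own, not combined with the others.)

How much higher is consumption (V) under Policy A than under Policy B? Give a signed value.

3085

Policy A (U := 4):
  U = 4
  Z = 122 − 5·4 = 102
  Y = -38 + 4 − 5·102 = -544
  V = -15 − 102 − 5·(-544) = 2603
Policy B (Y := 119):
  U = 50
  Z = 122 − 5·50 = -128
  Y = 119
  V = -15 − (-128) − 5·119 = -482
V: 2603 − (-482) = 3085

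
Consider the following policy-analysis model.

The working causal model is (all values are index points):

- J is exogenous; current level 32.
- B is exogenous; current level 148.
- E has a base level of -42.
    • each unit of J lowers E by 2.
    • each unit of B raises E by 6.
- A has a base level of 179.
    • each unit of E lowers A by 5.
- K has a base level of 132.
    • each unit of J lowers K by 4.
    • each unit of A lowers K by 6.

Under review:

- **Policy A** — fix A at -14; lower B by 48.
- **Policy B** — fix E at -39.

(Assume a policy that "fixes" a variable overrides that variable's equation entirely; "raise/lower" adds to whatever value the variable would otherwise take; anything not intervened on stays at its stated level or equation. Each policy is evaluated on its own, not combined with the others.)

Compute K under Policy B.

Policy B (E := -39):
  J = 32
  B = 148
  E = -39
  A = 179 − 5·(-39) = 374
  K = 132 − 4·32 − 6·374 = -2240

-2240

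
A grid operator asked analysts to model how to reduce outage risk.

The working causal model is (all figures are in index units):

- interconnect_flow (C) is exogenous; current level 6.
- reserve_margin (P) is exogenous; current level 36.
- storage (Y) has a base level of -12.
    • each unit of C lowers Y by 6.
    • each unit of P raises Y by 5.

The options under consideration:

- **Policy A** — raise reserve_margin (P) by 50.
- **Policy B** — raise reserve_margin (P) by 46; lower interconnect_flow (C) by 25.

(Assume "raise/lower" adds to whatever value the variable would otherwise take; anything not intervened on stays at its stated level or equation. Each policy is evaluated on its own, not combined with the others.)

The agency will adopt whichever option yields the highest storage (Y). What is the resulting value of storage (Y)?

512

Policy A (P + 50):
  C = 6
  P = 36 + 50 = 86
  Y = -12 − 6·6 + 5·86 = 382
Policy B (P + 46, C − 25):
  C = 6 − 25 = -19
  P = 36 + 46 = 82
  Y = -12 − 6·(-19) + 5·82 = 512
Comparing — Policy A: Y=382, Policy B: Y=512. Highest is 512 (Policy B).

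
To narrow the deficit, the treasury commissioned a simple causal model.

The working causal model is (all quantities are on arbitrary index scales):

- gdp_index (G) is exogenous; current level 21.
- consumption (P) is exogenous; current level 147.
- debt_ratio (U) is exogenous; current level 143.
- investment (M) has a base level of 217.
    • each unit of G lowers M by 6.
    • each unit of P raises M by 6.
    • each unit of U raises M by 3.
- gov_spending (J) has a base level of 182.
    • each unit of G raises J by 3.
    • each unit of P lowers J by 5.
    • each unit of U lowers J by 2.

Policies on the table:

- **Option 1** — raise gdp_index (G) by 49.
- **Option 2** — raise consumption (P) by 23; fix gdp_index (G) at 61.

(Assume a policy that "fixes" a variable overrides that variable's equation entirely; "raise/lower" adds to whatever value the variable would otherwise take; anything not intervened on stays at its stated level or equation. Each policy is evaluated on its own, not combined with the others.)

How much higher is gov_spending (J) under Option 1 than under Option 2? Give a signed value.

142

Option 1 (G + 49):
  G = 21 + 49 = 70
  P = 147
  U = 143
  J = 182 + 3·70 − 5·147 − 2·143 = -629
Option 2 (P + 23, G := 61):
  G = 61
  P = 147 + 23 = 170
  U = 143
  J = 182 + 3·61 − 5·170 − 2·143 = -771
J: -629 − (-771) = 142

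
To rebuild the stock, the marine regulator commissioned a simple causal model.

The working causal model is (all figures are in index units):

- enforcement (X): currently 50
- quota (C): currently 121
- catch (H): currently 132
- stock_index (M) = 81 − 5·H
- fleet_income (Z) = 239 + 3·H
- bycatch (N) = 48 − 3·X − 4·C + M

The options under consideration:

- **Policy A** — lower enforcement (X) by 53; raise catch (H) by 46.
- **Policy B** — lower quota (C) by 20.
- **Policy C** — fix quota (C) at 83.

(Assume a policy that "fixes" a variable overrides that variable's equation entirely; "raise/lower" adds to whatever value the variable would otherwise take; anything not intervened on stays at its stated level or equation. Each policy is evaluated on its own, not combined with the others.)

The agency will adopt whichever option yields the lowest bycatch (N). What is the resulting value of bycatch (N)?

Policy A (X − 53, H + 46):
  X = 50 − 53 = -3
  C = 121
  H = 132 + 46 = 178
  M = 81 − 5·178 = -809
  N = 48 − 3·(-3) − 4·121 + (-809) = -1236
Policy B (C − 20):
  X = 50
  C = 121 − 20 = 101
  H = 132
  M = 81 − 5·132 = -579
  N = 48 − 3·50 − 4·101 + (-579) = -1085
Policy C (C := 83):
  X = 50
  C = 83
  H = 132
  M = 81 − 5·132 = -579
  N = 48 − 3·50 − 4·83 + (-579) = -1013
Comparing — Policy A: N=-1236, Policy B: N=-1085, Policy C: N=-1013. Lowest is -1236 (Policy A).

-1236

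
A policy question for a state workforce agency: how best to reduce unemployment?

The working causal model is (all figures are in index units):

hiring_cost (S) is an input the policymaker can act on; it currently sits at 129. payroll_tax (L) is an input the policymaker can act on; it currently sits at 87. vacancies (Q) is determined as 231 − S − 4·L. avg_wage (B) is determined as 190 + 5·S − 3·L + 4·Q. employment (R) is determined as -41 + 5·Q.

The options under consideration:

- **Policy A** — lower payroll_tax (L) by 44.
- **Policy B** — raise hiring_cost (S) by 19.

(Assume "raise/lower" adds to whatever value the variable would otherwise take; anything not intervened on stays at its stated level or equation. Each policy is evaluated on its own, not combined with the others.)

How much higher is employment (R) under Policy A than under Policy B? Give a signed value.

Policy A (L − 44):
  S = 129
  L = 87 − 44 = 43
  Q = 231 − 129 − 4·43 = -70
  R = -41 + 5·(-70) = -391
Policy B (S + 19):
  S = 129 + 19 = 148
  L = 87
  Q = 231 − 148 − 4·87 = -265
  R = -41 + 5·(-265) = -1366
R: -391 − (-1366) = 975

975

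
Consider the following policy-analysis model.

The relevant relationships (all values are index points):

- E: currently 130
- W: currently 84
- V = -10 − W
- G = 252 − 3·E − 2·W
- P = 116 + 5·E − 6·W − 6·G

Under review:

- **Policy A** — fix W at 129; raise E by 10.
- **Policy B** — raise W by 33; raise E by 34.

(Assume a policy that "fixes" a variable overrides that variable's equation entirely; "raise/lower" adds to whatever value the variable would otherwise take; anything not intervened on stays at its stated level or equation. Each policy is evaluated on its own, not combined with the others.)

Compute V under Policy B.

Policy B (W + 33, E + 34):
  W = 84 + 33 = 117
  V = -10 − 117 = -127

-127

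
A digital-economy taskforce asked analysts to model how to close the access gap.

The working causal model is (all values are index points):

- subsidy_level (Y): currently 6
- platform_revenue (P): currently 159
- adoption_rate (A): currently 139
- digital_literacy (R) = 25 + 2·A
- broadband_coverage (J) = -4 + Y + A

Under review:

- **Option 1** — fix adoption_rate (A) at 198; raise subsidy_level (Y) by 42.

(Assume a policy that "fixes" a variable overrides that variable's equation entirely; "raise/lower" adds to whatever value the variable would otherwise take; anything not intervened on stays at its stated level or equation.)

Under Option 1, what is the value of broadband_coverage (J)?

242

Option 1 (A := 198, Y + 42):
  Y = 6 + 42 = 48
  A = 198
  J = -4 + 48 + 198 = 242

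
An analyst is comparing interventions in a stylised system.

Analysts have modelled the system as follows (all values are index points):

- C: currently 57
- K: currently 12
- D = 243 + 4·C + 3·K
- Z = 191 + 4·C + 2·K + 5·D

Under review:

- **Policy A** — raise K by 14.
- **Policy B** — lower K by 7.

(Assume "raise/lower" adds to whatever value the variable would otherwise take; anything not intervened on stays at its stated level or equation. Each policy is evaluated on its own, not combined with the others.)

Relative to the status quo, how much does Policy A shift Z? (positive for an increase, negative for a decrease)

238

Baseline:
  C = 57
  K = 12
  D = 243 + 4·57 + 3·12 = 507
  Z = 191 + 4·57 + 2·12 + 5·507 = 2978
Policy A (K + 14):
  C = 57
  K = 12 + 14 = 26
  D = 243 + 4·57 + 3·26 = 549
  Z = 191 + 4·57 + 2·26 + 5·549 = 3216
Change in Z: 3216 − 2978 = 238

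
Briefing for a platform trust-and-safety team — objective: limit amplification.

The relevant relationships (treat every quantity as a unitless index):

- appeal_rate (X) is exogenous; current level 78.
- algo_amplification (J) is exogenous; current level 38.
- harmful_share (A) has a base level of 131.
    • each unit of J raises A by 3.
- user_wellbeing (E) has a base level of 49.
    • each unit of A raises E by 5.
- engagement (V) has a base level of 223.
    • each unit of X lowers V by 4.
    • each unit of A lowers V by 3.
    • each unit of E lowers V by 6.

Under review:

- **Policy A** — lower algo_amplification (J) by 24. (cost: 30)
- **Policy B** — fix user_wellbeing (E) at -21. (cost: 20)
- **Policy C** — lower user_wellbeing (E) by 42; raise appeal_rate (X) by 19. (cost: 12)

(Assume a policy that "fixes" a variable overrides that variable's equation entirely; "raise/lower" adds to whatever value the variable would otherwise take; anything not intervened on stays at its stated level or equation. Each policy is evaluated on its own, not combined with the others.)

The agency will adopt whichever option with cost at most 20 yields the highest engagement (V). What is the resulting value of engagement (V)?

Policy B (E := -21):
  X = 78
  J = 38
  A = 131 + 3·38 = 245
  E = -21
  V = 223 − 4·78 − 3·245 − 6·(-21) = -698
Policy C (E − 42, X + 19):
  X = 78 + 19 = 97
  J = 38
  A = 131 + 3·38 = 245
  E = 49 + 5·245 (−42 from intervention) = 1232
  V = 223 − 4·97 − 3·245 − 6·1232 = -8292
Comparing — Policy B: V=-698, Policy C: V=-8292. Highest is -698 (Policy B).

-698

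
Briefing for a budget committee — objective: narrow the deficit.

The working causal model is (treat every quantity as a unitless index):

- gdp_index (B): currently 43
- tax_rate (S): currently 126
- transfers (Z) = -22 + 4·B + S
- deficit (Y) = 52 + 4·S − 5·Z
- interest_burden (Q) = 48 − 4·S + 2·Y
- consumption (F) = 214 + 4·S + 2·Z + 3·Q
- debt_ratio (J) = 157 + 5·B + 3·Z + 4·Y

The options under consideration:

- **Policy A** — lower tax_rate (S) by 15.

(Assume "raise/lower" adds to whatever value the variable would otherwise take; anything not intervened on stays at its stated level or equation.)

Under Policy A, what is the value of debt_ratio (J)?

-2081

Policy A (S − 15):
  B = 43
  S = 126 − 15 = 111
  Z = -22 + 4·43 + 111 = 261
  Y = 52 + 4·111 − 5·261 = -809
  J = 157 + 5·43 + 3·261 + 4·(-809) = -2081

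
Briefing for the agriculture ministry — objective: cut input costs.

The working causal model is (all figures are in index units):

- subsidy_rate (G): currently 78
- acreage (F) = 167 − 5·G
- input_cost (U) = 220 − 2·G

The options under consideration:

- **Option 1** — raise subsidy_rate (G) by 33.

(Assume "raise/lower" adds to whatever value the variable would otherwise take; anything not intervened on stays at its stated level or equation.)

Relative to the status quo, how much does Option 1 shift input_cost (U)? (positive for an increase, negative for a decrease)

-66

Baseline:
  G = 78
  U = 220 − 2·78 = 64
Option 1 (G + 33):
  G = 78 + 33 = 111
  U = 220 − 2·111 = -2
Change in U: -2 − 64 = -66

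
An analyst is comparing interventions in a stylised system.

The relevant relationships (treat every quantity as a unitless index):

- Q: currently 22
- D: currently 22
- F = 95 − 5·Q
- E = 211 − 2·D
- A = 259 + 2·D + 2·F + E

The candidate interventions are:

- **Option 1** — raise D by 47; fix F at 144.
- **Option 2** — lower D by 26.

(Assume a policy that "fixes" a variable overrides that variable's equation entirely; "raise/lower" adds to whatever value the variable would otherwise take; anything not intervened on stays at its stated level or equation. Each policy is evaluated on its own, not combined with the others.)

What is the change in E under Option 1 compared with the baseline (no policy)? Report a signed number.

Baseline:
  D = 22
  E = 211 − 2·22 = 167
Option 1 (D + 47, F := 144):
  D = 22 + 47 = 69
  E = 211 − 2·69 = 73
Change in E: 73 − 167 = -94

-94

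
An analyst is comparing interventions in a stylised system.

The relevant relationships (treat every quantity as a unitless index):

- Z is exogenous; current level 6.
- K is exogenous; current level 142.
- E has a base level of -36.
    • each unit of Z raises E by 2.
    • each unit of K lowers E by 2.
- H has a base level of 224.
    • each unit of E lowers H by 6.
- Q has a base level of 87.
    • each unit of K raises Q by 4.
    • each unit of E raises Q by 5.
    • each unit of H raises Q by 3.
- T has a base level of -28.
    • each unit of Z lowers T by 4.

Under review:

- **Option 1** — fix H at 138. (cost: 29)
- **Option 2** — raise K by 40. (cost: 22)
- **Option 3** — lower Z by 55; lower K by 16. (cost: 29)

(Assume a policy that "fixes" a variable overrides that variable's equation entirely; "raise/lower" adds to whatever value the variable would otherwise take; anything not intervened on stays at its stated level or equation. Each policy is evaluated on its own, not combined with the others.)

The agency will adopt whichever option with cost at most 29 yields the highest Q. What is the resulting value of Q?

6531

Option 1 (H := 138):
  Z = 6
  K = 142
  E = -36 + 2·6 − 2·142 = -308
  H = 138
  Q = 87 + 4·142 + 5·(-308) + 3·138 = -471
Option 2 (K + 40):
  Z = 6
  K = 142 + 40 = 182
  E = -36 + 2·6 − 2·182 = -388
  H = 224 − 6·(-388) = 2552
  Q = 87 + 4·182 + 5·(-388) + 3·2552 = 6531
Option 3 (Z − 55, K − 16):
  Z = 6 − 55 = -49
  K = 142 − 16 = 126
  E = -36 + 2·(-49) − 2·126 = -386
  H = 224 − 6·(-386) = 2540
  Q = 87 + 4·126 + 5·(-386) + 3·2540 = 6281
Comparing — Option 1: Q=-471, Option 2: Q=6531, Option 3: Q=6281. Highest is 6531 (Option 2).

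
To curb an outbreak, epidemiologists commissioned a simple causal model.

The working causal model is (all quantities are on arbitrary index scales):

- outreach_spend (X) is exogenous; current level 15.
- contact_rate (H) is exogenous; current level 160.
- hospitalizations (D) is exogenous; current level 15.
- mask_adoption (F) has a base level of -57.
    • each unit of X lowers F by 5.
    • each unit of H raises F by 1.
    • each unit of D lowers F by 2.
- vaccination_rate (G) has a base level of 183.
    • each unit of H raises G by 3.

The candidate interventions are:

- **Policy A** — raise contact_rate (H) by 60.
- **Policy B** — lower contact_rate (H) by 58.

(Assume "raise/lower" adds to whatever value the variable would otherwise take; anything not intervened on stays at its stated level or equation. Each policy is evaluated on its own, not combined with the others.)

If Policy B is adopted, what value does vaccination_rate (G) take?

489

Policy B (H − 58):
  H = 160 − 58 = 102
  G = 183 + 3·102 = 489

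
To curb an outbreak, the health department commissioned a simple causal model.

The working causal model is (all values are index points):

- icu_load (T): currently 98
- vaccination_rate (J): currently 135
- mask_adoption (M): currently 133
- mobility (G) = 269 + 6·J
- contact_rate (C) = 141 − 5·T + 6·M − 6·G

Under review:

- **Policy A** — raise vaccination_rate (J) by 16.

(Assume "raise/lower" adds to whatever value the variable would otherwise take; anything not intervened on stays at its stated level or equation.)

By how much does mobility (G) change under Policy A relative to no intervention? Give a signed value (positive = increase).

Baseline:
  J = 135
  G = 269 + 6·135 = 1079
Policy A (J + 16):
  J = 135 + 16 = 151
  G = 269 + 6·151 = 1175
Change in G: 1175 − 1079 = 96

96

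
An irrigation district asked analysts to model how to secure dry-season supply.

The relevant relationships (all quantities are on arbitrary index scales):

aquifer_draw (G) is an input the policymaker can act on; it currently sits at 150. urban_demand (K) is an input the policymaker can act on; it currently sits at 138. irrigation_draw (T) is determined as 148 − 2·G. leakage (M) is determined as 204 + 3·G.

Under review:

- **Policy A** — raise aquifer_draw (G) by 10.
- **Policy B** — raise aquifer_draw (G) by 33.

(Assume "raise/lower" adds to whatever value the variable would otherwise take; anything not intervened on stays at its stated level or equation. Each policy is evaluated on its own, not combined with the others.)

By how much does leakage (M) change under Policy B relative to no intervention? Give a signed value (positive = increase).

99

Baseline:
  G = 150
  M = 204 + 3·150 = 654
Policy B (G + 33):
  G = 150 + 33 = 183
  M = 204 + 3·183 = 753
Change in M: 753 − 654 = 99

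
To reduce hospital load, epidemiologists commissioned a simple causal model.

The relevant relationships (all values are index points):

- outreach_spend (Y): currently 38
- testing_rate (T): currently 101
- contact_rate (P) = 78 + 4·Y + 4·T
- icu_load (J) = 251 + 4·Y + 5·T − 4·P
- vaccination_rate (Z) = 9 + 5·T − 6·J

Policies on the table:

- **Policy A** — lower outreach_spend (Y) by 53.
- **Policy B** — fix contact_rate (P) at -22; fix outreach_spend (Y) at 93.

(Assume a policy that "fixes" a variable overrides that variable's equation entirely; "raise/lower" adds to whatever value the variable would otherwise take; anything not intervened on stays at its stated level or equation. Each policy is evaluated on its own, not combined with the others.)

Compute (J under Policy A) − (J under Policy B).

Policy A (Y − 53):
  Y = 38 − 53 = -15
  T = 101
  P = 78 + 4·(-15) + 4·101 = 422
  J = 251 + 4·(-15) + 5·101 − 4·422 = -992
Policy B (P := -22, Y := 93):
  Y = 93
  T = 101
  P = -22
  J = 251 + 4·93 + 5·101 − 4·(-22) = 1216
J: -992 − 1216 = -2208

-2208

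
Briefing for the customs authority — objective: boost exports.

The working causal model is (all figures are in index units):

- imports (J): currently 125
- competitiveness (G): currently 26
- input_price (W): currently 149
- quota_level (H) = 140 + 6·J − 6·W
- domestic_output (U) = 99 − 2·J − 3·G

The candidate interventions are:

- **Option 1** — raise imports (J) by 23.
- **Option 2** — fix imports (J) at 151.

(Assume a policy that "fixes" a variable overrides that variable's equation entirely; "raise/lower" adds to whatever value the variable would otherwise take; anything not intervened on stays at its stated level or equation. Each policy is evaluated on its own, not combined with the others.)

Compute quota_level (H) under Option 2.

152

Option 2 (J := 151):
  J = 151
  W = 149
  H = 140 + 6·151 − 6·149 = 152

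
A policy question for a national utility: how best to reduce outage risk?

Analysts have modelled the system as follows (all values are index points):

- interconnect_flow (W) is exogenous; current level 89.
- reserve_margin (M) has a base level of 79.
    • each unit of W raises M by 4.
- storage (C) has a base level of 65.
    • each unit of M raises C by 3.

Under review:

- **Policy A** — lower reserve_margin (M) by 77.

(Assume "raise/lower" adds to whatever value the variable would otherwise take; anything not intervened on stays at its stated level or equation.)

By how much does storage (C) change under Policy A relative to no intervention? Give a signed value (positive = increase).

Baseline:
  W = 89
  M = 79 + 4·89 = 435
  C = 65 + 3·435 = 1370
Policy A (M − 77):
  W = 89
  M = 79 + 4·89 (−77 from intervention) = 358
  C = 65 + 3·358 = 1139
Change in C: 1139 − 1370 = -231

-231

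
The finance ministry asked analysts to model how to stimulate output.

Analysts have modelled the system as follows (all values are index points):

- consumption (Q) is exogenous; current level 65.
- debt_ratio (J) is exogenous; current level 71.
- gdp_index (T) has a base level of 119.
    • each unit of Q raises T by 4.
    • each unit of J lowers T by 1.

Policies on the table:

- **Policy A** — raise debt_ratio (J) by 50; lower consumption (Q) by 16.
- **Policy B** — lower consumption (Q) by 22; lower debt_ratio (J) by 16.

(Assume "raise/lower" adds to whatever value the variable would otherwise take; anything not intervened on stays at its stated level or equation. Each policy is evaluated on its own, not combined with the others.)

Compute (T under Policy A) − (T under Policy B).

Policy A (J + 50, Q − 16):
  Q = 65 − 16 = 49
  J = 71 + 50 = 121
  T = 119 + 4·49 − 121 = 194
Policy B (Q − 22, J − 16):
  Q = 65 − 22 = 43
  J = 71 − 16 = 55
  T = 119 + 4·43 − 55 = 236
T: 194 − 236 = -42

-42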